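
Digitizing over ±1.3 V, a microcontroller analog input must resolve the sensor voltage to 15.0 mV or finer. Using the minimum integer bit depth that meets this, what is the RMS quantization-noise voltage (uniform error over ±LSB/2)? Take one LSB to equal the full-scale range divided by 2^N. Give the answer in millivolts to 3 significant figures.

The full-scale span is 1.3 − (-1.3) = 2.6 V.
Need 2^N ≥ 2.6 V / 15.0 mV = 173.3 → N_min = 8.
LSB = 2.6 V / 2^8 = 10.156 mV.
σ_q = LSB/√12 = 10.156 mV/3.4641 = 2.93 mV.

2.93 mV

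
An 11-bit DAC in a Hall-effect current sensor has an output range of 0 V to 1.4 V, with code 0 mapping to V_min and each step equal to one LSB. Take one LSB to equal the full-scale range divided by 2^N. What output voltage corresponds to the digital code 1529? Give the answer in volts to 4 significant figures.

Full-scale range = 1.4 V. LSB = 1.4 V / 2^11.
Output = V_min + (1529/2048) × range = 0 + 0.746582 × 1.4 V
      = 0 + 1.04521 = 1.04521 V.

1.045 V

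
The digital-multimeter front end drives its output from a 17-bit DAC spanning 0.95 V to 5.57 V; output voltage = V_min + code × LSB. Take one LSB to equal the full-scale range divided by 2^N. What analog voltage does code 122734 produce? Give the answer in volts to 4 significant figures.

5.276 V

The full-scale span is 5.57 − (0.95) = 4.62 V. LSB = 4.62 V / 2^17.
Output = V_min + (122734/131072) × range = 0.95 + 0.936386 × 4.62 V
      = 0.95 + 4.32610 = 5.27610 V.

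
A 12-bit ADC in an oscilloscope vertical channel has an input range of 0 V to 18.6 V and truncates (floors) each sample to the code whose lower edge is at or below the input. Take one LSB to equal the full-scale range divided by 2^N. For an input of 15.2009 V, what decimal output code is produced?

Span = 18.6 V. LSB = 18.6 V / 2^12 ≈ 4.541 mV.
code = ⌊(V_in − V_min)/LSB⌋ = ⌊(V_in − V_min) × 2^12 / range⌋
     = ⌊(15.2009 − (0)) × 4096 / 18.6⌋ = ⌊15.2009 × 4096/18.6⌋
     = ⌊3347.467⌋ = 3347.

3347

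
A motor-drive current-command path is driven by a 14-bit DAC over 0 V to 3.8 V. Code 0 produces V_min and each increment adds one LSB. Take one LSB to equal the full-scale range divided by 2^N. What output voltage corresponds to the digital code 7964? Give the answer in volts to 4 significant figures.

Range is 3.8 V. LSB = 3.8 V / 2^14.
V_out = V_min + code × LSB = 0 V + 7964 × 3.8 V / 16384
      = 0 V + 1.84712 V = 1.84712 V.

1.847 V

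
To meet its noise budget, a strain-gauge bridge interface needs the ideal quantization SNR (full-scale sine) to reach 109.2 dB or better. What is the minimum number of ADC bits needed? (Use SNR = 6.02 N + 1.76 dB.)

18 bits

Required N = ⌈(109.2 − 1.76)/6.02⌉ = ⌈17.847⌉ = 18.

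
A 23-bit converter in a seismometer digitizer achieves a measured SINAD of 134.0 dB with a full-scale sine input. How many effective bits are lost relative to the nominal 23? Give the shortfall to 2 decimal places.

1.03 bits

N_eff = (134.0 − 1.76)/6.02 = 21.9668 bits.
Lost resolution: 23 − 21.9668 = 1.0332 bits.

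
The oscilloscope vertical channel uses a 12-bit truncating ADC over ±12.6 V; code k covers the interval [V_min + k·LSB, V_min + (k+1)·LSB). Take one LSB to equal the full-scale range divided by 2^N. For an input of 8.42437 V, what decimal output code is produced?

3417

Full-scale range = 12.6 V − (-12.6 V) = 25.2 V. LSB = 25.2 V / 2^12 ≈ 6.152 mV.
code = ⌊(V_in − V_min)/LSB⌋ = ⌊(V_in − V_min) × 2^12 / range⌋
     = ⌊(8.42437 − (-12.6)) × 4096 / 25.2⌋ = ⌊21.02437 × 4096/25.2⌋
     = ⌊3417.294⌋ = 3417.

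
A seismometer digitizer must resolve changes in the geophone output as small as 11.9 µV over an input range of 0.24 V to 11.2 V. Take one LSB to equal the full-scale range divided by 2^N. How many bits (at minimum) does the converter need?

20 bits

The full-scale span is 11.2 − (0.24) = 10.96 V.
Required number of levels: 10.96/11.9 µV = 921010; smallest N with 2^N ≥ that is 20.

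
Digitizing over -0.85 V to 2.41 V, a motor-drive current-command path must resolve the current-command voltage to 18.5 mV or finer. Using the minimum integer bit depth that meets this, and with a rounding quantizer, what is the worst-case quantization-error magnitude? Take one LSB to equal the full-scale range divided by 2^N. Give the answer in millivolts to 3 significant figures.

6.37 mV

Span: 2.41 V − (-0.85 V) = 3.26 V.
Levels needed ≥ 3.26/18.5 mV = 176.2. 2^8 = 256 suffices, so N_min = 8.
Step size = 3.26/256 V = 12.734 mV.
Half an LSB is 6.37 mV.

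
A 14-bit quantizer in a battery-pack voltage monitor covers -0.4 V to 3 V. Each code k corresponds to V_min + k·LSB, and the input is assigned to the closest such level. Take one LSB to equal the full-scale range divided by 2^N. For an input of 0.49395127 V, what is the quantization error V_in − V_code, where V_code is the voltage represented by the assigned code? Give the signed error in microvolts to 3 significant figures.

−42.9 µV

The full-scale span is 3 − (-0.4) = 3.4 V. LSB = 3.4 V / 2^14 ≈ 207.5 µV.
(V_in − V_min)/LSB = (0.49395127 − (-0.4)) × 16384/3.4 = 4307.7934 → nearest code k = 4308.
V_code = -0.4 + (4308/16384) × 3.4 = 0.49399414063 V.
e = 0.49395127 − (0.49399414063) = −42.9 µV.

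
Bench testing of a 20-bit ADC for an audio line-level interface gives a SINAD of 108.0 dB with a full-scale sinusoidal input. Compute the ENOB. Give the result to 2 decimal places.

17.65 bits

ENOB = (SINAD − 1.76) / 6.02 = (108.0 − 1.76) / 6.02 = 106.24 / 6.02 = 17.6478.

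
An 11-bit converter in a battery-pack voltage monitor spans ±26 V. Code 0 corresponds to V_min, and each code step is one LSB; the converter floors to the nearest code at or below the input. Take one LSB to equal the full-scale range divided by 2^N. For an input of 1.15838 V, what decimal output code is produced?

1069

The full-scale span is 26 − (-26) = 52 V. LSB = 52 V / 2^11 ≈ 25.39 mV.
code = ⌊(V_in − V_min)/LSB⌋ = ⌊(V_in − V_min) × 2^11 / range⌋
     = ⌊(1.15838 − (-26)) × 2048 / 52⌋ = ⌊27.15838 × 2048/52⌋
     = ⌊1069.622⌋ = 1069.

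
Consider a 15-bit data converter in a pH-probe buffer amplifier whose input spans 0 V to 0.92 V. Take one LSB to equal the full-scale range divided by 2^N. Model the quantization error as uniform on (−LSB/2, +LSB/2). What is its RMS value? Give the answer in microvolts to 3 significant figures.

Full-scale range = 0.92 V.
Step size = 0.92/32768 V = 28.076 µV.
For a uniform distribution on [−LSB/2, +LSB/2], V_rms = LSB/√12 = 28.076 µV/3.4641 = 8.10 µV.

8.10 µV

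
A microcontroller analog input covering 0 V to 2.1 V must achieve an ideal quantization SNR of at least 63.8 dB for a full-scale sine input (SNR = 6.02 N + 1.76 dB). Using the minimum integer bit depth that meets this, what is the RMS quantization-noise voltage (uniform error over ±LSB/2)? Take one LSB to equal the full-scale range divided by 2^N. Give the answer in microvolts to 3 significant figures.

V_FS = 2.1 V.
Solving 6.02 N ≥ 63.8 − 1.76: N ≥ 10.306. Round up → N = 11.
Step size = 2.1/2048 V = 1.0254 mV.
RMS noise = LSB/√12 = 296 µV.

296 µV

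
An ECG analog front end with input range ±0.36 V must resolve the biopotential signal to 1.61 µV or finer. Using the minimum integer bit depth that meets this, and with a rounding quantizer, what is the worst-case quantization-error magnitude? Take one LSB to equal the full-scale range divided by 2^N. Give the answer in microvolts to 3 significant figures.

0.687 µV

Span: 0.36 V − (-0.36 V) = 0.72 V.
Need 2^N ≥ 0.72 V / 1.61 µV = 447200 → N_min = 19.
LSB = 0.72 V / 2^19 = 1.3733 µV.
|e|_max = LSB/2 = 0.687 µV.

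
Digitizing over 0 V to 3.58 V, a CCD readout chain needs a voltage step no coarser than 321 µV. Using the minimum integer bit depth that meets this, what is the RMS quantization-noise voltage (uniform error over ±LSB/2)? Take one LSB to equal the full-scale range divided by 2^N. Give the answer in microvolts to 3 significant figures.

63.1 µV

Full-scale range = 3.58 V.
3.58 V / 321 µV = 11150. Since 2^13 = 8192 and 2^14 = 16384, N = 14.
LSB = 3.58 V ÷ 2^14 = 3.58/16384 V = 218.51 µV.
V_rms = LSB/√12 = 63.1 µV.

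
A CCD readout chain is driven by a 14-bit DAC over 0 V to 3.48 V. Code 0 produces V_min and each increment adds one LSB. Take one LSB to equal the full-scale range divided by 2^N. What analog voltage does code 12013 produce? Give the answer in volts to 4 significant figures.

Span = 3.48 V. LSB = 3.48 V / 2^14.
V_out = V_min + code × LSB = 0 V + 12013 × 3.48 V / 16384
      = 0 + 2.55159 = 2.55159 V.

2.552 V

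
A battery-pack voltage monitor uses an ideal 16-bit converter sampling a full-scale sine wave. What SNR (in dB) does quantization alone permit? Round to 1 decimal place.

SNR = 6.02·16 + 1.76 = 98.08 dB.

98.1 dB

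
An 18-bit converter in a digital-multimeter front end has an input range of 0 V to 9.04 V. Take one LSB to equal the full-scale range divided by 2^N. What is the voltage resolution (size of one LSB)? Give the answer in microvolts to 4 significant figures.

V_FS = 9.04 V.
There are 2^18 = 262144 steps.
Step size = 9.04/262144 V = 34.48 µV.

34.48 µV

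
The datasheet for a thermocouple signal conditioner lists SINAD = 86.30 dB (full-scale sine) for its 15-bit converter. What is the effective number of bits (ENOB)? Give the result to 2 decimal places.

14.04 bits

(86.30 − 1.76) / 6.02 = 84.54/6.02 = 14.0432 effective bits.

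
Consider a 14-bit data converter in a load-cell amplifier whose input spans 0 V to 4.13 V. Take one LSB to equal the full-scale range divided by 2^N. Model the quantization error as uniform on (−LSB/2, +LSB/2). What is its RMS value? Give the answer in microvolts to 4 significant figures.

72.77 µV

V_FS = 4.13 V.
LSB = 4.13 V ÷ 2^14 = 4.13/16384 V = 252.075 µV.
For a uniform distribution on [−LSB/2, +LSB/2], V_rms = LSB/√12 = 252.075 µV/3.4641 = 72.77 µV.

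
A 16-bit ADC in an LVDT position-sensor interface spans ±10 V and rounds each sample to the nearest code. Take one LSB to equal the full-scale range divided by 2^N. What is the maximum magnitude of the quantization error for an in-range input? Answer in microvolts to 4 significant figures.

Full-scale range = 10 V − (-10 V) = 20 V.
Step size = 20/65536 V = 305.176 µV.
Worst-case error for round-to-nearest is half an LSB: 152.6 µV.

152.6 µV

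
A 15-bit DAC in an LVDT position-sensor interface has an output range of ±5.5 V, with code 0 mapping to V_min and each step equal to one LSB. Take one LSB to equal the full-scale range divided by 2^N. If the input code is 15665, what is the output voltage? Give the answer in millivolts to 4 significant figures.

Full-scale range = 5.5 V − (-5.5 V) = 11 V. LSB = 11 V / 2^15.
V_out = V_min + code × LSB = -5.5 V + 15665 × 11 V / 32768
      = -5.5 V + 5.25864 V = -0.241364 V.

-241.4 mV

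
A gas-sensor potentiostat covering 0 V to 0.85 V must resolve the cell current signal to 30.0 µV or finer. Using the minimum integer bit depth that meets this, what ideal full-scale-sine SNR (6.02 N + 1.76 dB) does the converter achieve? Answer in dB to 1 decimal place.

Full-scale range = 0.85 V.
0.85 V / 30.0 µV = 28330. Since 2^14 = 16384 and 2^15 = 32768, N = 15.
SNR = 6.02 × 15 + 1.76 = 92.06 dB.

92.1 dB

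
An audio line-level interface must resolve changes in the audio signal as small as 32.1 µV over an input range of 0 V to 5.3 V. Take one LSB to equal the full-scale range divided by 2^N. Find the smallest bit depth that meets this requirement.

V_FS = 5.3 V.
Levels needed ≥ 5.3/32.1 µV = 165100. 2^18 = 262144 suffices, so N_min = 18.

18 bits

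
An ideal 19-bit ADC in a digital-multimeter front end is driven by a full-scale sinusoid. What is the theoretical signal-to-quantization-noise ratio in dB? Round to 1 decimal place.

116.1 dB

SNR = 6.02·19 + 1.76 = 116.14 dB.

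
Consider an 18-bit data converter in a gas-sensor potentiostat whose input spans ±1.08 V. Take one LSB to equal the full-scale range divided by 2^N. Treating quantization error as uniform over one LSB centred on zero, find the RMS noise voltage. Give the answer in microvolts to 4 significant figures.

2.379 µV

The full-scale span is 1.08 − (-1.08) = 2.16 V.
One LSB is 2.16 V / 262144 = 8.23975 µV.
For a uniform distribution on [−LSB/2, +LSB/2], V_rms = LSB/√12 = 8.23975 µV/3.4641 = 2.379 µV.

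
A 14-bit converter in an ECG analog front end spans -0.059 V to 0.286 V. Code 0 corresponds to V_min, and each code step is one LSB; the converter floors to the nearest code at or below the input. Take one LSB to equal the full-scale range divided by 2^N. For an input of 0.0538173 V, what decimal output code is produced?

Range = 0.286 − (-0.059) = 0.345 V. LSB = 0.345 V / 2^14 ≈ 21.06 µV.
(V_in − V_min) × 2^14/range = (0.0538173 − (-0.059)) × 16384/0.345 = 5357.677.
Floor → code = 5357.

5357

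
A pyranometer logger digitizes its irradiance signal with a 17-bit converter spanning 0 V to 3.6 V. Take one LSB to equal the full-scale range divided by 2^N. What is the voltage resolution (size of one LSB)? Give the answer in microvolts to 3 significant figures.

27.5 µV

Full-scale range = 3.6 V.
Number of codes = 2^17 = 131072.
One LSB is 3.6 V / 131072 = 27.5 µV.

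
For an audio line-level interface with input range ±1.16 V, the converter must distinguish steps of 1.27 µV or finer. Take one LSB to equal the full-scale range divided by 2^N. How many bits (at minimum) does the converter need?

21 bits

Full-scale range = 1.16 V − (-1.16 V) = 2.32 V.
2.32 V / 1.27 µV = 1.827e6. Since 2^20 = 1048576 and 2^21 = 2097152, N = 21.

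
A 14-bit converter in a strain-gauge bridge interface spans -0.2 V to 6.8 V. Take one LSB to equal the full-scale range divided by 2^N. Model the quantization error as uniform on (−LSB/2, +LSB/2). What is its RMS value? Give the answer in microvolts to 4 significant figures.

Span: 6.8 V − (-0.2 V) = 7 V.
LSB = 7 V ÷ 2^14 = 7/16384 V = 427.246 µV.
For a uniform distribution on [−LSB/2, +LSB/2], V_rms = LSB/√12 = 427.246 µV/3.4641 = 123.3 µV.

123.3 µV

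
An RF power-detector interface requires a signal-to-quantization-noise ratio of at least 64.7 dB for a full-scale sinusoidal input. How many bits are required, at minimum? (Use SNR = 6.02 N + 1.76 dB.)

6.02 N + 1.76 ≥ 64.7 gives N ≥ 10.455, so the minimum integer is 11.

11 bits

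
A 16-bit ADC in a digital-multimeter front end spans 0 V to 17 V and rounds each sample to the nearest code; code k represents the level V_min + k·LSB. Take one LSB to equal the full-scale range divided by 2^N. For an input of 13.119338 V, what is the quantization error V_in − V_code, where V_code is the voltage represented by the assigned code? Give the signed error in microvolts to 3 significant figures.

−46.8 µV

Range is 17 V. LSB = 17 V / 2^16 ≈ 259.4 µV.
Position in LSBs: (13.119338 − (0)) × 65536/17 = 50575.8197; rounding gives k = 50576.
Reconstructed level: 0 + 50576 × 17/65536 V = 13.119384766 V.
e = 13.119338 − (13.119384766) = −46.8 µV.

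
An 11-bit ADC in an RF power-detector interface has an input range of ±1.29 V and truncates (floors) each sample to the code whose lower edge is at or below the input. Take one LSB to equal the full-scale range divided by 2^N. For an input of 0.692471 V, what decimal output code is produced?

Span: 1.29 V − (-1.29 V) = 2.58 V. LSB = 2.58 V / 2^11 ≈ 1.260 mV.
(V_in − V_min) × 2^11/range = (0.692471 − (-1.29)) × 2048/2.58 = 1573.682.
Floor → code = 1573.

1573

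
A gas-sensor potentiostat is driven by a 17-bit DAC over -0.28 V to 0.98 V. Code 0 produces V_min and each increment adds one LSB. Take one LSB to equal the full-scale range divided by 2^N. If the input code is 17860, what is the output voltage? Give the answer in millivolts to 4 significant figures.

-108.3 mV

Range = 0.98 − (-0.28) = 1.26 V. LSB = 1.26 V / 2^17.
V_out = -0.28 + 17860 × (1.26/131072) V
      = -0.28 V + 0.171689 V = -0.108311 V.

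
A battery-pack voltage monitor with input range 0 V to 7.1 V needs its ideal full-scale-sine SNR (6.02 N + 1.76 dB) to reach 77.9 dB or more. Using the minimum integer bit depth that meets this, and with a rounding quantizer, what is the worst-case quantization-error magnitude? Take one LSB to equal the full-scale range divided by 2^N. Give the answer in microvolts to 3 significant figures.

433 µV

Range is 7.1 V.
Solving 6.02 N ≥ 77.9 − 1.76: N ≥ 12.648. Round up → N = 13.
One LSB is 7.1 V / 8192 = 0.86670 mV.
Half an LSB is 433 µV.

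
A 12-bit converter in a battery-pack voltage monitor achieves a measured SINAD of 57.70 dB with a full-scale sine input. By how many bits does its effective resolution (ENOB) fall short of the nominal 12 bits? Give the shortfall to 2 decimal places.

2.71 bits

ENOB = (SINAD − 1.76)/6.02 = (57.70 − 1.76)/6.02 = 9.2924 bits.
Shortfall = 12 − 9.2924 = 2.7076 bits.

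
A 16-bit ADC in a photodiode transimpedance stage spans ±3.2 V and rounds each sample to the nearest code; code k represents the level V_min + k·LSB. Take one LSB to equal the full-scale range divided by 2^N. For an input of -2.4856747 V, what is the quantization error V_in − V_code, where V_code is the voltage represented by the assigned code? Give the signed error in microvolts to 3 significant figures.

−30.2 µV

The full-scale span is 3.2 − (-3.2) = 6.4 V. LSB = 6.4 V / 2^16 ≈ 97.66 µV.
Position in LSBs: (-2.4856747 − (-3.2)) × 65536/6.4 = 7314.6911; rounding gives k = 7315.
V_code = -3.2 + (7315/65536) × 6.4 = -2.4856445313 V.
Error = V_in − V_code = -2.4856747 − (-2.4856445313) = −30.2 µV.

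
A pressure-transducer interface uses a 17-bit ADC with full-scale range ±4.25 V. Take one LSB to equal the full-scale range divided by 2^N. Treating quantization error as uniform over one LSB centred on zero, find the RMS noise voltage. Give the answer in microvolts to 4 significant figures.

18.72 µV

Full-scale range = 4.25 V − (-4.25 V) = 8.5 V.
LSB = 8.5 V / 2^17 = 64.8499 µV.
RMS of a uniform error over width LSB is LSB/√12 = 18.72 µV.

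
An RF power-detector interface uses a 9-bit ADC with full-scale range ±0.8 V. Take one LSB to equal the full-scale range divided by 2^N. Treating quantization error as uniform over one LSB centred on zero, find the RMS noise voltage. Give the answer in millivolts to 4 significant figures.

0.9021 mV

The full-scale span is 0.8 − (-0.8) = 1.6 V.
Step size = 1.6/512 V = 3.12500 mV.
V_rms = LSB/√12 = 3.12500 mV / √12 = 0.9021 mV.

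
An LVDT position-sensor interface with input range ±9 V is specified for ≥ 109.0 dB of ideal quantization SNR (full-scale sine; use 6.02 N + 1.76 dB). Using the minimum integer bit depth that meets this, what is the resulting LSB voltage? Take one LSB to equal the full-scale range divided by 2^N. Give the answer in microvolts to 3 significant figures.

68.7 µV

Span: 9 V − (-9 V) = 18 V.
N ≥ (109.0 − 1.76)/6.02 = 17.814 → N_min = 18.
LSB = 18 V / 2^18 = 68.7 µV.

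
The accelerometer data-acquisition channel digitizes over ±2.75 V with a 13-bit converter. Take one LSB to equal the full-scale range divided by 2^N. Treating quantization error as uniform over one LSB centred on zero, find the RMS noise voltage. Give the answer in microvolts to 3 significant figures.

194 µV

The full-scale span is 2.75 − (-2.75) = 5.5 V.
Step size = 5.5/8192 V = 0.67139 mV.
RMS of a uniform error over width LSB is LSB/√12 = 194 µV.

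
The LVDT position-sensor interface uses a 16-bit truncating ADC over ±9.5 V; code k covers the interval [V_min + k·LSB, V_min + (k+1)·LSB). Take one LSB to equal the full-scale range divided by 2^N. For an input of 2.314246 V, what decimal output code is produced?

Full-scale range = 9.5 V − (-9.5 V) = 19 V. LSB = 19 V / 2^16 ≈ 289.9 µV.
(V_in − V_min) × 2^16/range = (2.314246 − (-9.5)) × 65536/19 = 40750.443.
Floor → code = 40750.

40750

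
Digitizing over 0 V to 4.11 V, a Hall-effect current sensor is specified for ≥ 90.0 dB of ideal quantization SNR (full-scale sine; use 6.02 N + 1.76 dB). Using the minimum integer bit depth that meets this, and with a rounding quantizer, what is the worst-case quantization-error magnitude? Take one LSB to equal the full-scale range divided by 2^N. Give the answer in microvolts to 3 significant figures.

V_FS = 4.11 V.
N ≥ (90.0 − 1.76)/6.02 = 14.658 → N_min = 15.
LSB = 4.11 V ÷ 2^15 = 4.11/32768 V = 125.43 µV.
Half an LSB is 62.7 µV.

62.7 µV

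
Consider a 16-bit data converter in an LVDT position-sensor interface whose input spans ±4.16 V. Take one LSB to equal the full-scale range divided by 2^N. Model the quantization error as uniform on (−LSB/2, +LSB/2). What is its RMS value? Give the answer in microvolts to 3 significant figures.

The full-scale span is 4.16 − (-4.16) = 8.32 V.
One LSB is 8.32 V / 65536 = 126.95 µV.
For a uniform distribution on [−LSB/2, +LSB/2], V_rms = LSB/√12 = 126.95 µV/3.4641 = 36.6 µV.

36.6 µV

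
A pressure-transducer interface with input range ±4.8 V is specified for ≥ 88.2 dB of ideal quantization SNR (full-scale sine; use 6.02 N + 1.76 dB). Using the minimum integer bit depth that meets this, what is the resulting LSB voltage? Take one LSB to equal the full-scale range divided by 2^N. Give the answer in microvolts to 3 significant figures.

Range = 4.8 − (-4.8) = 9.6 V.
Solving 6.02 N ≥ 88.2 − 1.76: N ≥ 14.359. Round up → N = 15.
LSB = 9.6 V / 2^15 = 293 µV.

293 µV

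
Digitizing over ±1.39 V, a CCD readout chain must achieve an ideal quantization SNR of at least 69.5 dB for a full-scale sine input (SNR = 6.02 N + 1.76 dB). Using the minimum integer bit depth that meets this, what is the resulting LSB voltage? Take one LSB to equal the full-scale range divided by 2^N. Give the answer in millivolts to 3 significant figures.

0.679 mV

Full-scale range = 1.39 V − (-1.39 V) = 2.78 V.
N ≥ (69.5 − 1.76)/6.02 = 11.252 → N_min = 12.
LSB = 2.78 V ÷ 2^12 = 2.78/4096 V = 0.679 mV.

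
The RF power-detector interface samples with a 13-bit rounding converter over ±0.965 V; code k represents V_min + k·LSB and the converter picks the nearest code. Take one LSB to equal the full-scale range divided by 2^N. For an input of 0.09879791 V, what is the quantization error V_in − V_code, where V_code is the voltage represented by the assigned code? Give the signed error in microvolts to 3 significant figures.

+83.3 µV

Span: 0.965 V − (-0.965 V) = 1.93 V. LSB = 1.93 V / 2^13 ≈ 235.6 µV.
(0.09879791 − (-0.965)) / LSB = 1.06379791 × 8192/1.93 = 4515.3536. Nearest integer: k = 4515.
V_code = -0.965 + (4515/8192) × 1.93 = 0.09871459961 V.
Error = V_in − V_code = 0.09879791 − (0.09871459961) = +83.3 µV.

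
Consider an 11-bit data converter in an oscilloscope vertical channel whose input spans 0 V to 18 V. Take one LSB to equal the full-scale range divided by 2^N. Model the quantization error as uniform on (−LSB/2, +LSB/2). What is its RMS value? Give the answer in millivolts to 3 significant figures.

2.54 mV

Range is 18 V.
One LSB is 18 V / 2048 = 8.7891 mV.
RMS of a uniform error over width LSB is LSB/√12 = 2.54 mV.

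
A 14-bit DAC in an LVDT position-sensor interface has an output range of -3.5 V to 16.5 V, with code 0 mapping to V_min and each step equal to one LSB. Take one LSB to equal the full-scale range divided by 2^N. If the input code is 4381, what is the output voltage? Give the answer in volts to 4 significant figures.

1.848 V

The full-scale span is 16.5 − (-3.5) = 20 V. LSB = 20 V / 2^14.
Output = V_min + (4381/16384) × range = -3.5 + 0.267395 × 20 V
      = -3.5 V + 5.34790 V = 1.84790 V.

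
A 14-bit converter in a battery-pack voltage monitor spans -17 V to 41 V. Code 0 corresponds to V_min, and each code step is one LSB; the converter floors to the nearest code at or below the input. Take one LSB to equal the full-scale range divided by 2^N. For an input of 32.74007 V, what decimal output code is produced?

14050

Span: 41 V − (-17 V) = 58 V. LSB = 58 V / 2^14 ≈ 3.540 mV.
code = ⌊(V_in − V_min)/LSB⌋ = ⌊(V_in − V_min) × 2^14 / range⌋
     = ⌊(32.74007 − (-17)) × 16384 / 58⌋ = ⌊49.74007 × 16384/58⌋
     = ⌊14050.712⌋ = 14050.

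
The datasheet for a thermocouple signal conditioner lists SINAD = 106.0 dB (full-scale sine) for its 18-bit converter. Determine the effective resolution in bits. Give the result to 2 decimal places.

17.32 bits

Inverting SNR = 6.02 N + 1.76: N_eff = (106.0 − 1.76)/6.02 = 17.3156.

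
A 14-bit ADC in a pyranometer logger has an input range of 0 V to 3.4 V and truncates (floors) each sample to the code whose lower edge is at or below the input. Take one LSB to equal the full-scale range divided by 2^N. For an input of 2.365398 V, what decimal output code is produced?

11398

Range is 3.4 V. LSB = 3.4 V / 2^14 ≈ 207.5 µV.
V_in − V_min = 2.365398 − (0) = 2.365398 V.
Divide by LSB: 2.365398 × 16384/3.4 = 11398.4355.
Truncating gives code 11398.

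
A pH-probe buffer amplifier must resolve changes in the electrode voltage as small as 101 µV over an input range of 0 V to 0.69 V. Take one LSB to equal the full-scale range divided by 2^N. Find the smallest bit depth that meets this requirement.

V_FS = 0.69 V.
Levels needed ≥ 0.69/101 µV = 6832. 2^13 = 8192 suffices, so N_min = 13.

13 bits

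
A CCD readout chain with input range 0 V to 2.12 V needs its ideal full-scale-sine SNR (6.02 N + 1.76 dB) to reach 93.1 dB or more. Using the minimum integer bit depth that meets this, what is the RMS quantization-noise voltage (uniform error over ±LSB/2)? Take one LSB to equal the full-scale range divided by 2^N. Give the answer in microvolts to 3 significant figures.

9.34 µV

Full-scale range = 2.12 V.
N ≥ (93.1 − 1.76)/6.02 = 15.173 → N_min = 16.
LSB = 2.12 V / 2^16 = 32.349 µV.
V_rms = LSB/√12 = 9.34 µV.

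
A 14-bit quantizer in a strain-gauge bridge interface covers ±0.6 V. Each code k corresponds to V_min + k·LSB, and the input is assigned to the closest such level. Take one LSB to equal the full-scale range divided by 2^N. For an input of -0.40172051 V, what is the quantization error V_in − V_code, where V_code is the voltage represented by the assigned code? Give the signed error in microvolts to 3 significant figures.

+12.9 µV

Range = 0.6 − (-0.6) = 1.2 V. LSB = 1.2 V / 2^14 ≈ 73.24 µV.
(-0.40172051 − (-0.6)) / LSB = 0.19827949 × 16384/1.2 = 2707.1760. Nearest integer: k = 2707.
Reconstructed level: -0.6 + 2707 × 1.2/16384 V = -0.40173339844 V.
e = -0.40172051 − (-0.40173339844) = +12.9 µV.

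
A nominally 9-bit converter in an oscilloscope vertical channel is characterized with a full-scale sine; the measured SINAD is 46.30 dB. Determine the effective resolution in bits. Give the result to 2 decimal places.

7.40 bits

Inverting SNR = 6.02 N + 1.76: N_eff = (46.30 − 1.76)/6.02 = 7.3987.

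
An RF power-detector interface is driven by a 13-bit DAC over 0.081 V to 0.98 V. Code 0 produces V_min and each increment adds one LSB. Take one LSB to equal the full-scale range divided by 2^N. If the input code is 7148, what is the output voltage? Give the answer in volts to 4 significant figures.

The full-scale span is 0.98 − (0.081) = 0.899 V. LSB = 0.899 V / 2^13.
V_out = 0.081 + 7148 × (0.899/8192) V
      = 0.081 + 0.784430 = 0.865430 V.

0.8654 V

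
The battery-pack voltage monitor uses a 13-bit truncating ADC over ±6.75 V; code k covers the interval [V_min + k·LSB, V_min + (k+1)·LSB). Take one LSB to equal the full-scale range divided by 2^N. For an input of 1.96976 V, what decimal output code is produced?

Span: 6.75 V − (-6.75 V) = 13.5 V. LSB = 13.5 V / 2^13 ≈ 1.648 mV.
(V_in − V_min) × 2^13/range = (1.96976 − (-6.75)) × 8192/13.5 = 5291.280.
Floor → code = 5291.

5291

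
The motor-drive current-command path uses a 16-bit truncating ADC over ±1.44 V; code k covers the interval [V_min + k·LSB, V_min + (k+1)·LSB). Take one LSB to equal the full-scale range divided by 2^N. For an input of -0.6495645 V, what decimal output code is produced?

Span: 1.44 V − (-1.44 V) = 2.88 V. LSB = 2.88 V / 2^16 ≈ 43.95 µV.
code = ⌊(V_in − V_min)/LSB⌋ = ⌊(V_in − V_min) × 2^16 / range⌋
     = ⌊(-0.6495645 − (-1.44)) × 65536 / 2.88⌋ = ⌊0.7904355 × 65536/2.88⌋
     = ⌊17986.799⌋ = 17986.

17986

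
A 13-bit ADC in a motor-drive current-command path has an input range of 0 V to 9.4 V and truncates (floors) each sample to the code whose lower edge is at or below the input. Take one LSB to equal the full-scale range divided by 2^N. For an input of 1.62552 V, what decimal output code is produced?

1416

Range is 9.4 V. LSB = 9.4 V / 2^13 ≈ 1.147 mV.
code = ⌊(V_in − V_min)/LSB⌋ = ⌊(V_in − V_min) × 2^13 / range⌋
     = ⌊(1.62552 − (0)) × 8192 / 9.4⌋ = ⌊1.62552 × 8192/9.4⌋
     = ⌊1416.623⌋ = 1416.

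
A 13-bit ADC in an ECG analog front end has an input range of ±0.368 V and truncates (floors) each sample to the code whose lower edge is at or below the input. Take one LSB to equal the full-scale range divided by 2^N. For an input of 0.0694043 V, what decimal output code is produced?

Range = 0.368 − (-0.368) = 0.736 V. LSB = 0.736 V / 2^13 ≈ 89.84 µV.
code = ⌊(V_in − V_min)/LSB⌋ = ⌊(V_in − V_min) × 2^13 / range⌋
     = ⌊(0.0694043 − (-0.368)) × 8192 / 0.736⌋ = ⌊0.4374043 × 8192/0.736⌋
     = ⌊4868.500⌋ = 4868.

4868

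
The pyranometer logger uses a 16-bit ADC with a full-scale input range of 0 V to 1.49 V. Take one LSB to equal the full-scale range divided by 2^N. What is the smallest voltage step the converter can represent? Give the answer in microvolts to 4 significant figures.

Full-scale range = 1.49 V.
There are 2^16 = 65536 steps.
One LSB is 1.49 V / 65536 = 22.74 µV.

22.74 µV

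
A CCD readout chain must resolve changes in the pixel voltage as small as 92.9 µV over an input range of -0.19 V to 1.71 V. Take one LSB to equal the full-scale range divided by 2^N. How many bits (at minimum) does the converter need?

Full-scale range = 1.71 V − (-0.19 V) = 1.9 V.
1.9 V / 92.9 µV = 20450. Since 2^14 = 16384 and 2^15 = 32768, N = 15.

15 bits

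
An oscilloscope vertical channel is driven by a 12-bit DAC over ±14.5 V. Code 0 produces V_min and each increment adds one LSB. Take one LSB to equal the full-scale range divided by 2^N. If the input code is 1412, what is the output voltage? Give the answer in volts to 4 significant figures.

-4.503 V

Full-scale range = 14.5 V − (-14.5 V) = 29 V. LSB = 29 V / 2^12.
V_out = -14.5 + 1412 × (29/4096) V
      = -14.5 + 9.99707 = -4.50293 V.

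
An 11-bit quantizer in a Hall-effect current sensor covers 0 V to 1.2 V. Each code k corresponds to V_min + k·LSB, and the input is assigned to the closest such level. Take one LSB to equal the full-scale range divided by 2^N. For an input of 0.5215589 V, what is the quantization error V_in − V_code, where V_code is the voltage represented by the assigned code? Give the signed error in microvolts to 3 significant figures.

V_FS = 1.2 V. LSB = 1.2 V / 2^11 ≈ 0.5859 mV.
(0.5215589 − (0)) / LSB = 0.5215589 × 2048/1.2 = 890.1272. Nearest integer: k = 890.
V_code = V_min + k × range/2^11 = 0 + 890 × 1.2/2048 = 0.5214843750 V.
V_in − V_code = 0.5215589 − (0.5214843750) = +74.5 µV.

+74.5 µV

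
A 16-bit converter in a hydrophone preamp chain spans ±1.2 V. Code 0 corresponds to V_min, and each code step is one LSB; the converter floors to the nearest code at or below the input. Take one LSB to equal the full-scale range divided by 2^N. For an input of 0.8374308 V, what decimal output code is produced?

55635

The full-scale span is 1.2 − (-1.2) = 2.4 V. LSB = 2.4 V / 2^16 ≈ 36.62 µV.
V_in − V_min = 0.8374308 − (-1.2) = 2.0374308 V.
Divide by LSB: 2.0374308 × 65536/2.4 = 55635.4437.
Truncating gives code 55635.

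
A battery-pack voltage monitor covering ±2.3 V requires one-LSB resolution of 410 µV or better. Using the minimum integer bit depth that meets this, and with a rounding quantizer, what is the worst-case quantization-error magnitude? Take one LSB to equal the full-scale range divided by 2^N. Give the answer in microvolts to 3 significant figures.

140 µV

Range = 2.3 − (-2.3) = 4.6 V.
Need 2^N ≥ 4.6 V / 410 µV = 11220 → N_min = 14.
LSB = 4.6 V / 2^14 = 280.76 µV.
Half an LSB is 140 µV.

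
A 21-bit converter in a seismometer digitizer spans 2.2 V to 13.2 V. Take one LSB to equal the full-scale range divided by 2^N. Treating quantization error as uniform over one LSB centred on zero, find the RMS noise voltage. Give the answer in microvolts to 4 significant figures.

1.514 µV

The full-scale span is 13.2 − (2.2) = 11 V.
LSB = 11 V / 2^21 = 5.24521 µV.
V_rms = LSB/√12 = 5.24521 µV / √12 = 1.514 µV.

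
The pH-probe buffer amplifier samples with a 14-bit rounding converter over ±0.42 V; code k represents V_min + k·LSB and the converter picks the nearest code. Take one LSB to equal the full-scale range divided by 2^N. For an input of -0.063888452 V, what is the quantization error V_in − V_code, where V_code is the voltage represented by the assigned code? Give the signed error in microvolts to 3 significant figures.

Full-scale range = 0.42 V − (-0.42 V) = 0.84 V. LSB = 0.84 V / 2^14 ≈ 51.27 µV.
(V_in − V_min)/LSB = (-0.063888452 − (-0.42)) × 16384/0.84 = 6945.8710 → nearest code k = 6946.
V_code = V_min + k × range/2^14 = -0.42 + 6946 × 0.84/16384 = -0.063881835938 V.
e = -0.063888452 − (-0.063881835938) = −6.62 µV.

−6.62 µV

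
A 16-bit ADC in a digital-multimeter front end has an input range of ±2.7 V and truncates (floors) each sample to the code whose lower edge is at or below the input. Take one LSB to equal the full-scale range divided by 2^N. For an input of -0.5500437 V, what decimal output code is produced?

Span: 2.7 V − (-2.7 V) = 5.4 V. LSB = 5.4 V / 2^16 ≈ 82.40 µV.
code = ⌊(V_in − V_min)/LSB⌋ = ⌊(V_in − V_min) × 2^16 / range⌋
     = ⌊(-0.5500437 − (-2.7)) × 65536 / 5.4⌋ = ⌊2.1499563 × 65536/5.4⌋
     = ⌊26092.507⌋ = 26092.

26092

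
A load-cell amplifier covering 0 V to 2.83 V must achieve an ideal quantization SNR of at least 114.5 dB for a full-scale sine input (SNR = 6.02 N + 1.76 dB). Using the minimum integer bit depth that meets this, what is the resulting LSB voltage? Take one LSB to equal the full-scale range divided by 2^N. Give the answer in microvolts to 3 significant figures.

Full-scale range = 2.83 V.
N ≥ (114.5 − 1.76)/6.02 = 18.728 → N_min = 19.
LSB = 2.83 V ÷ 2^19 = 2.83/524288 V = 5.40 µV.

5.40 µV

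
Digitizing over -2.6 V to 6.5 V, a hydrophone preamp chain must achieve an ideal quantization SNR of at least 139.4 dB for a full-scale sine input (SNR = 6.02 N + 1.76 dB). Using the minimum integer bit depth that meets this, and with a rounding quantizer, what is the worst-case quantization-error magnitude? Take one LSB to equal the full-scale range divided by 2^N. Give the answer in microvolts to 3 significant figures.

The full-scale span is 6.5 − (-2.6) = 9.1 V.
Solving 6.02 N ≥ 139.4 − 1.76: N ≥ 22.864. Round up → N = 23.
LSB = 9.1 V ÷ 2^23 = 9.1/8388608 V = 1.0848 µV.
Half an LSB is 0.542 µV.

0.542 µV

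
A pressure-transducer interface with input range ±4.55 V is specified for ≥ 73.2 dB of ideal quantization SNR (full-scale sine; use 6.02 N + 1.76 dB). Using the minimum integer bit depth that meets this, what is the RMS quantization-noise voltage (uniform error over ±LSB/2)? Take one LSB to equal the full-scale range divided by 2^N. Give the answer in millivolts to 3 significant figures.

Range = 4.55 − (-4.55) = 9.1 V.
6.02 N + 1.76 ≥ 73.2 gives N ≥ 11.867, so the minimum integer is 12.
One LSB is 9.1 V / 4096 = 2.2217 mV.
σ_q = LSB/√12 = 2.2217 mV/3.4641 = 0.641 mV.

0.641 mV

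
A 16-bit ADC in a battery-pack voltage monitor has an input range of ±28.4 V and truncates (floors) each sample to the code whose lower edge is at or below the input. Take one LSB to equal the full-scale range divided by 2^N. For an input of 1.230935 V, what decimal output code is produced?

34188

The full-scale span is 28.4 − (-28.4) = 56.8 V. LSB = 56.8 V / 2^16 ≈ 0.8667 mV.
(V_in − V_min) × 2^16/range = (1.230935 − (-28.4)) × 65536/56.8 = 34188.256.
Floor → code = 34188.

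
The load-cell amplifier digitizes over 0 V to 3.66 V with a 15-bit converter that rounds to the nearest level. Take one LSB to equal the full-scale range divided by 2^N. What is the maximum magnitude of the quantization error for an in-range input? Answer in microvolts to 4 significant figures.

V_FS = 3.66 V.
LSB = 3.66 V / 2^15 = 111.694 µV.
|e|_max = LSB/2 = 55.85 µV.

55.85 µV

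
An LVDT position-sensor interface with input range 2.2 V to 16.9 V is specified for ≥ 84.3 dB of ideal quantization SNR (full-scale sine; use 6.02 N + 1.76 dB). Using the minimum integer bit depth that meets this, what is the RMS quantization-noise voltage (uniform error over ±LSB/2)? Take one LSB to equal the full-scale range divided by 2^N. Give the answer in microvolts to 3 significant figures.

The full-scale span is 16.9 − (2.2) = 14.7 V.
6.02 N + 1.76 ≥ 84.3 gives N ≥ 13.711, so the minimum integer is 14.
Step size = 14.7/16384 V = 0.89722 mV.
σ_q = LSB/√12 = 0.89722 mV/3.4641 = 259 µV.

259 µV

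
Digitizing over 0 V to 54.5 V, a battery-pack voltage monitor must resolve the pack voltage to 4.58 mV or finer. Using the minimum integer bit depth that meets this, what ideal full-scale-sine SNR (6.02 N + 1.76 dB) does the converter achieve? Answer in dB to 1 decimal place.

86.0 dB

Span = 54.5 V.
Required number of levels: 54.5/4.58 mV = 11900; smallest N with 2^N ≥ that is 14.
6.02(14) + 1.76 = 86.04 dB.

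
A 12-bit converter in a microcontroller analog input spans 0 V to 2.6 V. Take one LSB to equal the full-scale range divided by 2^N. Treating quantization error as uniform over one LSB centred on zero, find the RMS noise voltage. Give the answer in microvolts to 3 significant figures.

Range is 2.6 V.
LSB = 2.6 V ÷ 2^12 = 2.6/4096 V = 0.63477 mV.
For a uniform distribution on [−LSB/2, +LSB/2], V_rms = LSB/√12 = 0.63477 mV/3.4641 = 183 µV.

183 µV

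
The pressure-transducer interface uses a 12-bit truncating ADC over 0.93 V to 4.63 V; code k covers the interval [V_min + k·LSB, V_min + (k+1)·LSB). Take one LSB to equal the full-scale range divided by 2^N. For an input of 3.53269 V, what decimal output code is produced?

Span: 4.63 V − (0.93 V) = 3.7 V. LSB = 3.7 V / 2^12 ≈ 0.9033 mV.
V_in − V_min = 3.53269 − (0.93) = 2.60269 V.
Divide by LSB: 2.60269 × 4096/3.7 = 2881.2482.
Truncating gives code 2881.

2881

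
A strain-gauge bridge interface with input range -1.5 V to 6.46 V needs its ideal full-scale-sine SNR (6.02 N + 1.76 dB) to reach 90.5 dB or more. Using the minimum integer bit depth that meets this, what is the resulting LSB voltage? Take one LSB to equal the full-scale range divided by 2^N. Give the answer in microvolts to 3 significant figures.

Full-scale range = 6.46 V − (-1.5 V) = 7.96 V.
N ≥ (90.5 − 1.76)/6.02 = 14.741 → N_min = 15.
LSB = 7.96 V / 2^15 = 243 µV.

243 µV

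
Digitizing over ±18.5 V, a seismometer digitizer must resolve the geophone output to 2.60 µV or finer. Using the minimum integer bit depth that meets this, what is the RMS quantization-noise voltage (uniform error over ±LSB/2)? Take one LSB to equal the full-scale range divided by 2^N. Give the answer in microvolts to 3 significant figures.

Range = 18.5 − (-18.5) = 37 V.
Levels needed ≥ 37/2.60 µV = 1.423e7. 2^24 = 16777216 suffices, so N_min = 24.
LSB = 37 V ÷ 2^24 = 37/16777216 V = 2.2054 µV.
V_rms = LSB/√12 = 0.637 µV.

0.637 µV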